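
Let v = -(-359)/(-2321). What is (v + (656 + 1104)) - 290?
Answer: 3411511/2321 ≈ 1469.8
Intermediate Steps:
v = -359/2321 (v = -(-359)*(-1)/2321 = -1*359/2321 = -359/2321 ≈ -0.15467)
(v + (656 + 1104)) - 290 = (-359/2321 + (656 + 1104)) - 290 = (-359/2321 + 1760) - 290 = 4084601/2321 - 290 = 3411511/2321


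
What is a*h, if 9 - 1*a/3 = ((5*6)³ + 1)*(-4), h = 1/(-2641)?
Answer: -324039/2641 ≈ -122.70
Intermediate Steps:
h = -1/2641 ≈ -0.00037864
a = 324039 (a = 27 - 3*((5*6)³ + 1)*(-4) = 27 - 3*(30³ + 1)*(-4) = 27 - 3*(27000 + 1)*(-4) = 27 - 81003*(-4) = 27 - 3*(-108004) = 27 + 324012 = 324039)
a*h = 324039*(-1/2641) = -324039/2641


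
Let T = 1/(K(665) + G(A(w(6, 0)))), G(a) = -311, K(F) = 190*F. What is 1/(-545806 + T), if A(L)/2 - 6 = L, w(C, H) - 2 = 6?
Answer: -126039/68792842433 ≈ -1.8322e-6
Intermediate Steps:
w(C, H) = 8 (w(C, H) = 2 + 6 = 8)
A(L) = 12 + 2*L
T = 1/126039 (T = 1/(190*665 - 311) = 1/(126350 - 311) = 1/126039 ≈ 7.9341e-6)
1/(-545806 + T) = 1/(-545806 + 1/126039) = 1/(-68792842433/126039) = -126039/68792842433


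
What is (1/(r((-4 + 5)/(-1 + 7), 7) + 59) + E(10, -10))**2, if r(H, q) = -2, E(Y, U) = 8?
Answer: 208849/3249 ≈ 64.281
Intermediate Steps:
(1/(r((-4 + 5)/(-1 + 7), 7) + 59) + E(10, -10))**2 = (1/(-2 + 59) + 8)**2 = (1/57 + 8)**2 = (457/57)**2 = 208849/3249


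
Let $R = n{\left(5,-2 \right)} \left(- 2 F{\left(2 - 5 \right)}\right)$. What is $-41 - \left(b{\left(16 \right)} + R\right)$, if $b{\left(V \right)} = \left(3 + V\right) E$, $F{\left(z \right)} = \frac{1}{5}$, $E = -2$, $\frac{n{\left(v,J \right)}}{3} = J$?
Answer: $- \frac{27}{5} \approx -5.4$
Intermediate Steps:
$n{\left(v,J \right)} = 3 J$
$F{\left(z \right)} = \frac{1}{5}$
$R = \frac{12}{5}$ ($R = 3 \left(-2\right) \left(\left(-2\right) \frac{1}{5}\right) = \left(-6\right) \left(- \frac{2}{5}\right) = \frac{12}{5} \approx 2.4$)
$b{\left(V \right)} = -6 - 2 V$ ($b{\left(V \right)} = \left(3 + V\right) \left(-2\right) = -6 - 2 V$)
$-41 - \left(b{\left(16 \right)} + R\right) = -41 - \left(\left(-6 - 32\right) + \frac{12}{5}\right) = -41 - \left(-38 + \frac{12}{5}\right) = -41 - - \frac{178}{5} = -41 + \frac{178}{5} = - \frac{27}{5}$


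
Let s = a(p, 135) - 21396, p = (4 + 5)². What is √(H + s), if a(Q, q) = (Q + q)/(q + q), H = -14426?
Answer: I*√895530/5 ≈ 189.26*I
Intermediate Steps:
p = 81 (p = 9² = 81)
a(Q, q) = (Q + q)/(2*q) (a(Q, q) = (Q + q)/((2*q)) = (Q + q)*(1/(2*q)) = (Q + q)/(2*q))
s = -106976/5 (s = (½)*(81 + 135)/135 - 21396 = (½)*(1/135)*216 - 21396 = ⅘ - 21396 = -106976/5 ≈ -21395.)
√(H + s) = √(-14426 - 106976/5) = √(-179106/5) = I*√895530/5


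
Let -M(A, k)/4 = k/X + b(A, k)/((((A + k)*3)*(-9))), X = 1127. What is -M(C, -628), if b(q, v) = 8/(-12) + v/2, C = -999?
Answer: -335304496/148523949 ≈ -2.2576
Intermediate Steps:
b(q, v) = -⅔ + v/2 (b(q, v) = 8*(-1/12) + v*(½) = -⅔ + v/2)
M(A, k) = -4*k/1127 - 4*(-⅔ + k/2)/(-27*A - 27*k) (M(A, k) = -4*(k/1127 + (-⅔ + k/2)/((((A + k)*3)*(-9)))) = -4*(k*(1/1127) + (-⅔ + k/2)/(((3*A + 3*k)*(-9)))) = -4*(k/1127 + (-⅔ + k/2)/(-27*A - 27*k)) = -4*k/1127 - 4*(-⅔ + k/2)/(-27*A - 27*k))
-M(C, -628) = -2*(-4508 - 162*(-628)² + 3381*(-628) - 162*(-999)*(-628))/(91287*(-999 - 628)) = -2*(-4508 - 162*394384 - 2123268 - 101634264)/(91287*(-1627)) = -2*(-1)*(-4508 - 63890208 - 2123268 - 101634264)/(91287*1627) = -2*(-1)*(-167652248)/(91287*1627) = -1*335304496/148523949 = -335304496/148523949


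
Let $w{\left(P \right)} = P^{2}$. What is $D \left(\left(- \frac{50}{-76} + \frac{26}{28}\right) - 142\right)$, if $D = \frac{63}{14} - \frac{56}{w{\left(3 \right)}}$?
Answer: $\frac{64325}{266} \approx 241.82$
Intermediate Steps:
$D = - \frac{31}{18}$ ($D = \frac{63}{14} - \frac{56}{3^{2}} = 63 \cdot \frac{1}{14} - \frac{56}{9} = \frac{9}{2} - \frac{56}{9} = - \frac{31}{18} \approx -1.7222$)
$D \left(\left(- \frac{50}{-76} + \frac{26}{28}\right) - 142\right) = - \frac{31 \left(\left(- \frac{50}{-76} + \frac{26}{28}\right) - 142\right)}{18} = - \frac{31 \left(\left(\left(-50\right) \left(- \frac{1}{76}\right) + 26 \cdot \frac{1}{28}\right) - 142\right)}{18} = - \frac{31 \left(\left(\frac{25}{38} + \frac{13}{14}\right) - 142\right)}{18} = - \frac{31 \left(\frac{211}{133} - 142\right)}{18} = \left(- \frac{31}{18}\right) \left(- \frac{18675}{133}\right) = \frac{64325}{266}$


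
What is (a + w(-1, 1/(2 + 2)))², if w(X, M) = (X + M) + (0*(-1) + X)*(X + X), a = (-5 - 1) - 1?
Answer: 529/16 ≈ 33.063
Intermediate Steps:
a = -7 (a = -6 - 1 = -7)
w(X, M) = M + X + 2*X² (w(X, M) = (M + X) + (0 + X)*(2*X) = (M + X) + X*(2*X) = (M + X) + 2*X² = M + X + 2*X²)
(a + w(-1, 1/(2 + 2)))² = (-7 + (1/(2 + 2) - 1 + 2*(-1)²))² = (-7 + (1/4 - 1 + 2*1))² = (-7 + (¼ - 1 + 2))² = (-7 + 5/4)² = (-23/4)² = 529/16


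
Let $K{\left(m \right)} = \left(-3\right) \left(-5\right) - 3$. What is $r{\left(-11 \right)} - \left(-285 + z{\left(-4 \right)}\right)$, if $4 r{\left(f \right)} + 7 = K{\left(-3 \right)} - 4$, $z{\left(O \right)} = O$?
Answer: $\frac{1157}{4} \approx 289.25$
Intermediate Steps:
$K{\left(m \right)} = 12$ ($K{\left(m \right)} = 15 - 3 = 12$)
$r{\left(f \right)} = \frac{1}{4}$ ($r{\left(f \right)} = - \frac{7}{4} + \frac{12 - 4}{4} = - \frac{7}{4} + \frac{1}{4} \cdot 8 = - \frac{7}{4} + 2 = \frac{1}{4}$)
$r{\left(-11 \right)} - \left(-285 + z{\left(-4 \right)}\right) = \frac{1}{4} - \left(-285 - 4\right) = \frac{1}{4} - -289 = \frac{1}{4} + 289 = \frac{1157}{4}$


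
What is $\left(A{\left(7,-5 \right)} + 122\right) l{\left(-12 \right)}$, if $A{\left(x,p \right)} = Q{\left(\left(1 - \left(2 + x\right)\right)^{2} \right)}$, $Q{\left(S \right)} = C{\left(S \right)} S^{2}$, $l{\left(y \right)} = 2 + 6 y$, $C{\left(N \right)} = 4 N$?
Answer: $-73408860$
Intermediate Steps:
$Q{\left(S \right)} = 4 S^{3}$ ($Q{\left(S \right)} = 4 S S^{2} = 4 S^{3}$)
$A{\left(x,p \right)} = 4 \left(-1 - x\right)^{6}$ ($A{\left(x,p \right)} = 4 \left(\left(1 - \left(2 + x\right)\right)^{2}\right)^{3} = 4 \left(\left(-1 - x\right)^{2}\right)^{3} = 4 \left(-1 - x\right)^{6}$)
$\left(A{\left(7,-5 \right)} + 122\right) l{\left(-12 \right)} = \left(4 \left(1 + 7\right)^{6} + 122\right) \left(2 + 6 \left(-12\right)\right) = \left(4 \cdot 8^{6} + 122\right) \left(2 - 72\right) = \left(4 \cdot 262144 + 122\right) \left(-70\right) = \left(1048576 + 122\right) \left(-70\right) = 1048698 \left(-70\right) = -73408860$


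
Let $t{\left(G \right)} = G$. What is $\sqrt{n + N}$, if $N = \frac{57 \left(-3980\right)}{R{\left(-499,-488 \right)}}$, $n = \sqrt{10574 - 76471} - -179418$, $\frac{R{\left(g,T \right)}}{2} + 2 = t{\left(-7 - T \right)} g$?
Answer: $\frac{\sqrt{1148479182016152 + 6401120049 i \sqrt{65897}}}{80007} \approx 423.58 + 0.30302 i$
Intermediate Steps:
$R{\left(g,T \right)} = -4 + 2 g \left(-7 - T\right)$ ($R{\left(g,T \right)} = -4 + 2 \left(-7 - T\right) g = -4 + 2 g \left(-7 - T\right)$)
$n = 179418 + i \sqrt{65897}$ ($n = \sqrt{-65897} + 179418 = i \sqrt{65897} + 179418 = 179418 + i \sqrt{65897} \approx 1.7942 \cdot 10^{5} + 256.7 i$)
$N = \frac{37810}{80007}$ ($N = \frac{57 \left(-3980\right)}{-4 - - 998 \left(7 - 488\right)} = - \frac{226860}{-4 - \left(-998\right) \left(-481\right)} = - \frac{226860}{-4 - 480038} = - \frac{226860}{-480042} = \left(-226860\right) \left(- \frac{1}{480042}\right) = \frac{37810}{80007} \approx 0.47258$)
$\sqrt{n + N} = \sqrt{\left(179418 + i \sqrt{65897}\right) + \frac{37810}{80007}} = \sqrt{\frac{14354733736}{80007} + i \sqrt{65897}}$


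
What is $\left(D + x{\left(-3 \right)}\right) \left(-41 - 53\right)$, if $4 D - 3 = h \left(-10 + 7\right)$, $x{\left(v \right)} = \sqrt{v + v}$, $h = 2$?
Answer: $\frac{141}{2} - 94 i \sqrt{6} \approx 70.5 - 230.25 i$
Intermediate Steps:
$x{\left(v \right)} = \sqrt{2} \sqrt{v}$ ($x{\left(v \right)} = \sqrt{2 v} = \sqrt{2} \sqrt{v}$)
$D = - \frac{3}{4}$ ($D = \frac{3}{4} + \frac{2 \left(-10 + 7\right)}{4} = \frac{3}{4} + \frac{2 \left(-3\right)}{4} = \frac{3}{4} + \frac{1}{4} \left(-6\right) = \frac{3}{4} - \frac{3}{2} = - \frac{3}{4} \approx -0.75$)
$\left(D + x{\left(-3 \right)}\right) \left(-41 - 53\right) = \left(- \frac{3}{4} + \sqrt{2} \sqrt{-3}\right) \left(-41 - 53\right) = \left(- \frac{3}{4} + \sqrt{2} i \sqrt{3}\right) \left(-94\right) = \left(- \frac{3}{4} + i \sqrt{6}\right) \left(-94\right) = \frac{141}{2} - 94 i \sqrt{6}$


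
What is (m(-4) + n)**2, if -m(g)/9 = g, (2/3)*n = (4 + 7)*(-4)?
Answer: 900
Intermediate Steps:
n = -66 (n = 3*((4 + 7)*(-4))/2 = 3*(11*(-4))/2 = (3/2)*(-44) = -66)
m(g) = -9*g
(m(-4) + n)**2 = (-9*(-4) - 66)**2 = (36 - 66)**2 = (-30)**2 = 900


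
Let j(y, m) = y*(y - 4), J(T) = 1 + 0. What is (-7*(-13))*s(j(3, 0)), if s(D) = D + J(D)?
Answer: -182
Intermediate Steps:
J(T) = 1
j(y, m) = y*(-4 + y)
s(D) = 1 + D (s(D) = D + 1 = 1 + D)
(-7*(-13))*s(j(3, 0)) = (-7*(-13))*(1 + 3*(-4 + 3)) = 91*(1 + 3*(-1)) = 91*(1 - 3) = 91*(-2) = -182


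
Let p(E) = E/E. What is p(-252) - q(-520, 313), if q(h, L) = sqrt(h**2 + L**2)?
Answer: 1 - sqrt(368369) ≈ -605.93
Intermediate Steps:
p(E) = 1
q(h, L) = sqrt(L**2 + h**2)
p(-252) - q(-520, 313) = 1 - sqrt(313**2 + (-520)**2) = 1 - sqrt(97969 + 270400) = 1 - sqrt(368369)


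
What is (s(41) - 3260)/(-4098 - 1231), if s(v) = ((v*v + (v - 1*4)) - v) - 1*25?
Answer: 1608/5329 ≈ 0.30174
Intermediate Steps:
s(v) = -29 + v**2 (s(v) = ((v**2 + (v - 4)) - v) - 25 = ((v**2 + (-4 + v)) - v) - 25 = ((-4 + v + v**2) - v) - 25 = (-4 + v**2) - 25 = -29 + v**2)
(s(41) - 3260)/(-4098 - 1231) = ((-29 + 41**2) - 3260)/(-4098 - 1231) = ((-29 + 1681) - 3260)/(-5329) = (1652 - 3260)*(-1/5329) = -1608*(-1/5329) = 1608/5329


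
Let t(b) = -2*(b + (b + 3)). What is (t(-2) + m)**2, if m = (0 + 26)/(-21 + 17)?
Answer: 81/4 ≈ 20.250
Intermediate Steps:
m = -13/2 (m = 26/(-4) = 26*(-1/4) = -13/2 ≈ -6.5000)
t(b) = -6 - 4*b (t(b) = -2*(b + (3 + b)) = -2*(3 + 2*b) = -6 - 4*b)
(t(-2) + m)**2 = ((-6 - 4*(-2)) - 13/2)**2 = ((-6 + 8) - 13/2)**2 = (2 - 13/2)**2 = (-9/2)**2 = 81/4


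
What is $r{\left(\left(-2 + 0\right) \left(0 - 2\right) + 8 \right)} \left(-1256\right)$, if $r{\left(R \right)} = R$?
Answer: $-15072$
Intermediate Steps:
$r{\left(\left(-2 + 0\right) \left(0 - 2\right) + 8 \right)} \left(-1256\right) = \left(\left(-2 + 0\right) \left(0 - 2\right) + 8\right) \left(-1256\right) = \left(\left(-2\right) \left(-2\right) + 8\right) \left(-1256\right) = \left(4 + 8\right) \left(-1256\right) = 12 \left(-1256\right) = -15072$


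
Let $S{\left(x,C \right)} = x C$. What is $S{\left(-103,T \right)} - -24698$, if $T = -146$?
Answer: $39736$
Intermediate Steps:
$S{\left(x,C \right)} = C x$
$S{\left(-103,T \right)} - -24698 = \left(-146\right) \left(-103\right) - -24698 = 15038 + 24698 = 39736$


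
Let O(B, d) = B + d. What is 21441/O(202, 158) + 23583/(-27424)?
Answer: 24146171/411360 ≈ 58.698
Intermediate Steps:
21441/O(202, 158) + 23583/(-27424) = 21441/(202 + 158) + 23583/(-27424) = 21441/360 + 23583*(-1/27424) = 21441*(1/360) - 23583/27424 = 7147/120 - 23583/27424 = 24146171/411360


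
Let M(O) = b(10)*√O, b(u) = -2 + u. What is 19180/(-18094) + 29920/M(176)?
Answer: -9590/9047 + 85*√11 ≈ 280.85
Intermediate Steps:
M(O) = 8*√O (M(O) = (-2 + 10)*√O = 8*√O)
19180/(-18094) + 29920/M(176) = 19180/(-18094) + 29920/((8*√176)) = 19180*(-1/18094) + 29920/((8*(4*√11))) = -9590/9047 + 29920/((32*√11)) = -9590/9047 + 29920*(√11/352) = -9590/9047 + 85*√11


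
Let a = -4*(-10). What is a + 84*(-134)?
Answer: -11216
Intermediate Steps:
a = 40
a + 84*(-134) = 40 + 84*(-134) = 40 - 11256 = -11216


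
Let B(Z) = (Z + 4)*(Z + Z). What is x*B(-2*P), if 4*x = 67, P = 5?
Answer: 2010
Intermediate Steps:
x = 67/4 (x = (1/4)*67 = 67/4 ≈ 16.750)
B(Z) = 2*Z*(4 + Z) (B(Z) = (4 + Z)*(2*Z) = 2*Z*(4 + Z))
x*B(-2*P) = 67*(2*(-2*5)*(4 - 2*5))/4 = 67*(2*(-10)*(4 - 10))/4 = 67*(2*(-10)*(-6))/4 = (67/4)*120 = 2010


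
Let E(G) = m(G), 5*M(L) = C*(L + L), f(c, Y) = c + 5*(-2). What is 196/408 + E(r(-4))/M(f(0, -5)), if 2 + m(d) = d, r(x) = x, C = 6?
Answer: 149/204 ≈ 0.73039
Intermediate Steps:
f(c, Y) = -10 + c (f(c, Y) = c - 10 = -10 + c)
m(d) = -2 + d
M(L) = 12*L/5 (M(L) = (6*(L + L))/5 = (6*(2*L))/5 = (12*L)/5 = 12*L/5)
E(G) = -2 + G
196/408 + E(r(-4))/M(f(0, -5)) = 196/408 + (-2 - 4)/((12*(-10 + 0)/5)) = 196*(1/408) - 6/((12/5)*(-10)) = 49/102 - 6/(-24) = 49/102 - 6*(-1/24) = 49/102 + ¼ = 149/204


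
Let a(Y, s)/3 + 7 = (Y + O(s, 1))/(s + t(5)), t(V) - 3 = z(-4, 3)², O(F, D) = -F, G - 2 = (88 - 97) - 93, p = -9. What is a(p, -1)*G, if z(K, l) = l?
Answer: 25500/11 ≈ 2318.2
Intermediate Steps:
G = -100 (G = 2 + ((88 - 97) - 93) = 2 + (-9 - 93) = 2 - 102 = -100)
t(V) = 12 (t(V) = 3 + 3² = 3 + 9 = 12)
a(Y, s) = -21 + 3*(Y - s)/(12 + s) (a(Y, s) = -21 + 3*((Y - s)/(s + 12)) = -21 + 3*((Y - s)/(12 + s)) = -21 + 3*(Y - s)/(12 + s))
a(p, -1)*G = (3*(-84 - 9 - 8*(-1))/(12 - 1))*(-100) = (3*(-84 - 9 + 8)/11)*(-100) = (3*(1/11)*(-85))*(-100) = -255/11*(-100) = 25500/11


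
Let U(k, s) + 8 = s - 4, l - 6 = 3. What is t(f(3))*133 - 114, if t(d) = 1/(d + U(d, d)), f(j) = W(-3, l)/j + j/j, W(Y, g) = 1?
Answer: -513/4 ≈ -128.25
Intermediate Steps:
l = 9 (l = 6 + 3 = 9)
U(k, s) = -12 + s (U(k, s) = -8 + (s - 4) = -8 + (-4 + s) = -12 + s)
f(j) = 1 + 1/j (f(j) = 1/j + j/j = 1/j + 1 = 1 + 1/j)
t(d) = 1/(-12 + 2*d) (t(d) = 1/(d + (-12 + d)) = 1/(-12 + 2*d))
t(f(3))*133 - 114 = (1/(2*(-6 + (1 + 3)/3)))*133 - 114 = (1/(2*(-6 + (⅓)*4)))*133 - 114 = (1/(2*(-6 + 4/3)))*133 - 114 = (1/(2*(-14/3)))*133 - 114 = ((½)*(-3/14))*133 - 114 = -3/28*133 - 114 = -57/4 - 114 = -513/4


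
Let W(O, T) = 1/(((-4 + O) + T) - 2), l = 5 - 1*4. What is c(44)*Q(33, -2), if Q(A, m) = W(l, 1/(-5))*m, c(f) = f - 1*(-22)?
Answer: 330/13 ≈ 25.385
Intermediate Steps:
l = 1 (l = 5 - 4 = 1)
c(f) = 22 + f (c(f) = f + 22 = 22 + f)
W(O, T) = 1/(-6 + O + T) (W(O, T) = 1/((-4 + O + T) - 2) = 1/(-6 + O + T))
Q(A, m) = -5*m/26 (Q(A, m) = m/(-6 + 1 + 1/(-5)) = m/(-6 + 1 - ⅕) = m/(-26/5) = -5*m/26)
c(44)*Q(33, -2) = (22 + 44)*(-5/26*(-2)) = 66*(5/13) = 330/13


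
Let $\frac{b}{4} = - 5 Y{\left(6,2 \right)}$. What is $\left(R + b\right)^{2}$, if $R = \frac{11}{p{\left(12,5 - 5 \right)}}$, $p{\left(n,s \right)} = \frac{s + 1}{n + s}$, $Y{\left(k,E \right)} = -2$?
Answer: $29584$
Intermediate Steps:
$p{\left(n,s \right)} = \frac{1 + s}{n + s}$
$b = 40$ ($b = 4 \left(\left(-5\right) \left(-2\right)\right) = 4 \cdot 10 = 40$)
$R = 132$ ($R = \frac{11}{\frac{1}{12 + \left(5 - 5\right)} \left(1 + \left(5 - 5\right)\right)} = \frac{11}{\frac{1}{12 + 0} \left(1 + 0\right)} = \frac{11}{\frac{1}{12} \cdot 1} = 11 \frac{1}{\frac{1}{12}} = 11 \cdot 12 = 132$)
$\left(R + b\right)^{2} = \left(132 + 40\right)^{2} = 172^{2} = 29584$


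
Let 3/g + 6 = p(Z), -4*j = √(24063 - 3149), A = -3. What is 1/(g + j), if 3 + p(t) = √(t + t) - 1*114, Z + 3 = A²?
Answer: 4*(-123 + 2*√3)/(12 + √20914*(123 - 2*√3)) ≈ -0.027640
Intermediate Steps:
j = -√20914/4 (j = -√(24063 - 3149)/4 = -√20914/4 ≈ -36.154)
Z = 6 (Z = -3 + (-3)² = -3 + 9 = 6)
p(t) = -117 + √2*√t (p(t) = -3 + (√(t + t) - 1*114) = -3 + (√(2*t) - 114) = -3 + (√2*√t - 114) = -3 + (-114 + √2*√t) = -117 + √2*√t)
g = 3/(-123 + 2*√3) (g = 3/(-6 + (-117 + √2*√6)) = 3/(-6 + (-117 + 2*√3)) = 3/(-123 + 2*√3) ≈ -0.025097)
1/(g + j) = 1/((-123/5039 - 2*√3/5039) - √20914/4) = 1/(-123/5039 - 2*√3/5039 - √20914/4)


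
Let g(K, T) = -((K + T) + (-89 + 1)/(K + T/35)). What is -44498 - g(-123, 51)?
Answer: -94798850/2127 ≈ -44569.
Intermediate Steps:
g(K, T) = -K - T + 88/(K + T/35) (g(K, T) = -((K + T) - 88/(K + T*(1/35))) = -((K + T) - 88/(K + T/35)) = -(K + T - 88/(K + T/35)) = -K - T + 88/(K + T/35))
-44498 - g(-123, 51) = -44498 - (3080 - 1*51² - 35*(-123)² - 36*(-123)*51)/(51 + 35*(-123)) = -44498 - (3080 - 1*2601 - 35*15129 + 225828)/(51 - 4305) = -44498 - (3080 - 2601 - 529515 + 225828)/(-4254) = -44498 - (-1)*(-303208)/4254 = -44498 - 1*151604/2127 = -44498 - 151604/2127 = -94798850/2127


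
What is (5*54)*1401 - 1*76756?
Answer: 301514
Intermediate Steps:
(5*54)*1401 - 1*76756 = 270*1401 - 76756 = 378270 - 76756 = 301514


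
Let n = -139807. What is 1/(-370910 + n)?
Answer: -1/510717 ≈ -1.9580e-6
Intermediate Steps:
1/(-370910 + n) = 1/(-370910 - 139807) = 1/(-510717) = -1/510717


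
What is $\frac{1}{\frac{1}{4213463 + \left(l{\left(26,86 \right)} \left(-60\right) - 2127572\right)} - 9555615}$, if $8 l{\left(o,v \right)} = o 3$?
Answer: $- \frac{2085306}{19926381293189} \approx -1.0465 \cdot 10^{-7}$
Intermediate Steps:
$l{\left(o,v \right)} = \frac{3 o}{8}$ ($l{\left(o,v \right)} = \frac{o 3}{8} = \frac{3 o}{8}$)
$\frac{1}{\frac{1}{4213463 + \left(l{\left(26,86 \right)} \left(-60\right) - 2127572\right)} - 9555615} = \frac{1}{\frac{1}{4213463 - \left(2127572 - \frac{3}{8} \cdot 26 \left(-60\right)\right)} - 9555615} = \frac{1}{\frac{1}{4213463 + \left(\frac{39}{4} \left(-60\right) - 2127572\right)} - 9555615} = \frac{1}{\frac{1}{4213463 - 2128157} - 9555615} = \frac{1}{\frac{1}{2085306} - 9555615} = \frac{1}{- \frac{19926381293189}{2085306}} = - \frac{2085306}{19926381293189}$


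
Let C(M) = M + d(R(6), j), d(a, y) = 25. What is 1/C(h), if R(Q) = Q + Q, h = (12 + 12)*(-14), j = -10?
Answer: -1/311 ≈ -0.0032154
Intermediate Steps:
h = -336 (h = 24*(-14) = -336)
R(Q) = 2*Q
C(M) = 25 + M (C(M) = M + 25 = 25 + M)
1/C(h) = 1/(25 - 336) = 1/(-311) = -1/311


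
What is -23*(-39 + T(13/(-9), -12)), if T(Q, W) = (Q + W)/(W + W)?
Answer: 190969/216 ≈ 884.12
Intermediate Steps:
T(Q, W) = (Q + W)/(2*W) (T(Q, W) = (Q + W)/((2*W)) = (Q + W)*(1/(2*W)) = (Q + W)/(2*W))
-23*(-39 + T(13/(-9), -12)) = -23*(-39 + (½)*(13/(-9) - 12)/(-12)) = -23*(-39 + (½)*(-1/12)*(13*(-⅑) - 12)) = -23*(-39 + (½)*(-1/12)*(-13/9 - 12)) = -23*(-39 + (½)*(-1/12)*(-121/9)) = -23*(-39 + 121/216) = -23*(-8303/216) = 190969/216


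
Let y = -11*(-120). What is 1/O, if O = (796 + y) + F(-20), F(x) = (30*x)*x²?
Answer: -1/237884 ≈ -4.2037e-6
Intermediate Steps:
y = 1320
F(x) = 30*x³
O = -237884 (O = (796 + 1320) + 30*(-20)³ = 2116 + 30*(-8000) = 2116 - 240000 = -237884)
1/O = 1/(-237884) = -1/237884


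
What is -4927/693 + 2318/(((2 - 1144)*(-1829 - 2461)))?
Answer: -365706871/51441390 ≈ -7.1092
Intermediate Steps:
-4927/693 + 2318/(((2 - 1144)*(-1829 - 2461))) = -4927*1/693 + 2318/((-1142*(-4290))) = -4927/693 + 2318/4899180 = -4927/693 + 2318*(1/4899180) = -4927/693 + 1159/2449590 = -365706871/51441390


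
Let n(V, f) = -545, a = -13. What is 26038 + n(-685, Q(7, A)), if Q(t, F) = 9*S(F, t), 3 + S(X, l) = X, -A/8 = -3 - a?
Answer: 25493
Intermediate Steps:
A = -80 (A = -8*(-3 - 1*(-13)) = -8*(-3 + 13) = -8*10 = -80)
S(X, l) = -3 + X
Q(t, F) = -27 + 9*F (Q(t, F) = 9*(-3 + F) = -27 + 9*F)
26038 + n(-685, Q(7, A)) = 26038 - 545 = 25493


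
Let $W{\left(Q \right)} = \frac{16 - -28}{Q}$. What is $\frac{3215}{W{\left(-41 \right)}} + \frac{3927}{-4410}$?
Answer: $- \frac{13844689}{4620} \approx -2996.7$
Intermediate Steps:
$W{\left(Q \right)} = \frac{44}{Q}$ ($W{\left(Q \right)} = \frac{16 + 28}{Q} = \frac{44}{Q}$)
$\frac{3215}{W{\left(-41 \right)}} + \frac{3927}{-4410} = \frac{3215}{44 \frac{1}{-41}} + \frac{3927}{-4410} = \frac{3215}{44 \left(- \frac{1}{41}\right)} + 3927 \left(- \frac{1}{4410}\right) = \frac{3215}{- \frac{44}{41}} - \frac{187}{210} = 3215 \left(- \frac{41}{44}\right) - \frac{187}{210} = - \frac{131815}{44} - \frac{187}{210} = - \frac{13844689}{4620}$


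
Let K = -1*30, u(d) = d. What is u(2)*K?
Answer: -60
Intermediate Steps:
K = -30
u(2)*K = 2*(-30) = -60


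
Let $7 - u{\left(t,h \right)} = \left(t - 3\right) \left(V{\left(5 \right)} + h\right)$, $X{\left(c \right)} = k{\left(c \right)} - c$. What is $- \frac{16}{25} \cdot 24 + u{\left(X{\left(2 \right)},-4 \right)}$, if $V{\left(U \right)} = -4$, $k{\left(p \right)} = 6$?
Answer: $- \frac{9}{25} \approx -0.36$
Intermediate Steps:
$X{\left(c \right)} = 6 - c$
$u{\left(t,h \right)} = 7 - \left(-4 + h\right) \left(-3 + t\right)$ ($u{\left(t,h \right)} = 7 - \left(t - 3\right) \left(-4 + h\right) = 7 - \left(-3 + t\right) \left(-4 + h\right) = 7 - \left(-4 + h\right) \left(-3 + t\right)$)
$- \frac{16}{25} \cdot 24 + u{\left(X{\left(2 \right)},-4 \right)} = - \frac{16}{25} \cdot 24 + \left(-5 + 3 \left(-4\right) + 4 \left(6 - 2\right) - - 4 \left(6 - 2\right)\right) = \left(-16\right) \frac{1}{25} \cdot 24 - \left(17 - 8 \left(6 - 2\right)\right) = \left(- \frac{16}{25}\right) 24 - \left(1 - 16\right) = - \frac{384}{25} + \left(-5 - 12 + 16 + 16\right) = - \frac{384}{25} + 15 = - \frac{9}{25}$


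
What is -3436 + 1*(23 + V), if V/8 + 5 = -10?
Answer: -3533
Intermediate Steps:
V = -120 (V = -40 + 8*(-10) = -40 - 80 = -120)
-3436 + 1*(23 + V) = -3436 + 1*(23 - 120) = -3436 + 1*(-97) = -3436 - 97 = -3533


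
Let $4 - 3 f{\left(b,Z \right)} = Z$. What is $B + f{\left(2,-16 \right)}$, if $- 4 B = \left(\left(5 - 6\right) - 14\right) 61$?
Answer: $\frac{2825}{12} \approx 235.42$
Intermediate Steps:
$f{\left(b,Z \right)} = \frac{4}{3} - \frac{Z}{3}$
$B = \frac{915}{4}$ ($B = - \frac{\left(\left(5 - 6\right) - 14\right) 61}{4} = - \frac{\left(-1 - 14\right) 61}{4} = - \frac{\left(-15\right) 61}{4} = \left(- \frac{1}{4}\right) \left(-915\right) = \frac{915}{4} \approx 228.75$)
$B + f{\left(2,-16 \right)} = \frac{915}{4} + \left(\frac{4}{3} - - \frac{16}{3}\right) = \frac{915}{4} + \left(\frac{4}{3} + \frac{16}{3}\right) = \frac{915}{4} + \frac{20}{3} = \frac{2825}{12}$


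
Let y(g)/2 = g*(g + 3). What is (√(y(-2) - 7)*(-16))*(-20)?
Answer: 320*I*√11 ≈ 1061.3*I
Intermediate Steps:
y(g) = 2*g*(3 + g) (y(g) = 2*(g*(g + 3)) = 2*(g*(3 + g)) = 2*g*(3 + g))
(√(y(-2) - 7)*(-16))*(-20) = (√(2*(-2)*(3 - 2) - 7)*(-16))*(-20) = (√(2*(-2)*1 - 7)*(-16))*(-20) = (√(-4 - 7)*(-16))*(-20) = (√(-11)*(-16))*(-20) = ((I*√11)*(-16))*(-20) = -16*I*√11*(-20) = 320*I*√11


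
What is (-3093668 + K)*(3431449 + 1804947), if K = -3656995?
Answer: -35349144730548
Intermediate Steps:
(-3093668 + K)*(3431449 + 1804947) = (-3093668 - 3656995)*(3431449 + 1804947) = -6750663*5236396 = -35349144730548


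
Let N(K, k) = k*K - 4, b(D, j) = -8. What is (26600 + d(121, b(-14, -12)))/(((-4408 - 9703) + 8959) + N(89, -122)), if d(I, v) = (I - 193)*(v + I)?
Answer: -9232/8007 ≈ -1.1530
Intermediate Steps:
d(I, v) = (-193 + I)*(I + v)
N(K, k) = -4 + K*k (N(K, k) = K*k - 4 = -4 + K*k)
(26600 + d(121, b(-14, -12)))/(((-4408 - 9703) + 8959) + N(89, -122)) = (26600 + (121² - 193*121 - 193*(-8) + 121*(-8)))/(((-4408 - 9703) + 8959) + (-4 + 89*(-122))) = (26600 + (14641 - 23353 + 1544 - 968))/((-14111 + 8959) + (-4 - 10858)) = (26600 - 8136)/(-5152 - 10862) = 18464/(-16014) = 18464*(-1/16014) = -9232/8007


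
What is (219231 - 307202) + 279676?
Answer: 191705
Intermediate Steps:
(219231 - 307202) + 279676 = -87971 + 279676 = 191705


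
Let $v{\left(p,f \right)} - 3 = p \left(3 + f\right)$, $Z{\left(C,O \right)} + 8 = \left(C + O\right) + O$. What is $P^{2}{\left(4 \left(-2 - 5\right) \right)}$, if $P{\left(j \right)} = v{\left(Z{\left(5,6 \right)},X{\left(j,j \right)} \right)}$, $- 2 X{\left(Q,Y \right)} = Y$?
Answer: $24336$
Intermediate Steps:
$X{\left(Q,Y \right)} = - \frac{Y}{2}$
$Z{\left(C,O \right)} = -8 + C + 2 O$ ($Z{\left(C,O \right)} = -8 + \left(\left(C + O\right) + O\right) = -8 + \left(C + 2 O\right) = -8 + C + 2 O$)
$v{\left(p,f \right)} = 3 + p \left(3 + f\right)$
$P{\left(j \right)} = 30 - \frac{9 j}{2}$ ($P{\left(j \right)} = 3 + 3 \left(-8 + 5 + 2 \cdot 6\right) + - \frac{j}{2} \left(-8 + 5 + 2 \cdot 6\right) = 3 + 3 \left(-8 + 5 + 12\right) + - \frac{j}{2} \left(-8 + 5 + 12\right) = 3 + 3 \cdot 9 + - \frac{j}{2} \cdot 9 = 3 + 27 - \frac{9 j}{2} = 30 - \frac{9 j}{2}$)
$P^{2}{\left(4 \left(-2 - 5\right) \right)} = \left(30 - \frac{9 \cdot 4 \left(-2 - 5\right)}{2}\right)^{2} = \left(30 - \frac{9 \cdot 4 \left(-7\right)}{2}\right)^{2} = \left(30 - -126\right)^{2} = \left(30 + 126\right)^{2} = 156^{2} = 24336$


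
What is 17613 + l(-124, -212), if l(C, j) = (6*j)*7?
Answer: 8709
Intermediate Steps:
l(C, j) = 42*j
17613 + l(-124, -212) = 17613 + 42*(-212) = 17613 - 8904 = 8709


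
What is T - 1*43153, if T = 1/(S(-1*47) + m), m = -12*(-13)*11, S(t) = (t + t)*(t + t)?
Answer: -455350455/10552 ≈ -43153.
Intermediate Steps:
S(t) = 4*t**2 (S(t) = (2*t)*(2*t) = 4*t**2)
m = 1716 (m = 156*11 = 1716)
T = 1/10552 (T = 1/(4*(-1*47)**2 + 1716) = 1/(4*(-47)**2 + 1716) = 1/(4*2209 + 1716) = 1/(8836 + 1716) = 1/10552 ≈ 9.4769e-5)
T - 1*43153 = 1/10552 - 1*43153 = 1/10552 - 43153 = -455350455/10552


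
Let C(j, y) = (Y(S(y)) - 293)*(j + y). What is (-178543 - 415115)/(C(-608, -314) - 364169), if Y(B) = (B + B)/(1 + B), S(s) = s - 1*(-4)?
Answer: 183440322/29624747 ≈ 6.1921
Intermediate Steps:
S(s) = 4 + s (S(s) = s + 4 = 4 + s)
Y(B) = 2*B/(1 + B) (Y(B) = (2*B)/(1 + B) = 2*B/(1 + B))
C(j, y) = (-293 + 2*(4 + y)/(5 + y))*(j + y) (C(j, y) = (2*(4 + y)/(1 + (4 + y)) - 293)*(j + y) = (2*(4 + y)/(5 + y) - 293)*(j + y) = (-293 + 2*(4 + y)/(5 + y))*(j + y))
(-178543 - 415115)/(C(-608, -314) - 364169) = (-178543 - 415115)/((-1457*(-608) - 1457*(-314) - 291*(-314)² - 291*(-608)*(-314))/(5 - 314) - 364169) = -593658/((885856 + 457498 - 291*98596 - 55555392)/(-309) - 364169) = -593658/(-(885856 + 457498 - 28691436 - 55555392)/309 - 364169) = -593658/(-1/309*(-82903474) - 364169) = -593658/(82903474/309 - 364169) = -593658/(-29624747/309) = -593658*(-309/29624747) = 183440322/29624747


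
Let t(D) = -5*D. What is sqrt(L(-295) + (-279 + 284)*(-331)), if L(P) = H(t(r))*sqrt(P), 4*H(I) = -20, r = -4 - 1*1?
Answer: sqrt(-1655 - 5*I*sqrt(295)) ≈ 1.0551 - 40.695*I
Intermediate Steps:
r = -5 (r = -4 - 1 = -5)
H(I) = -5 (H(I) = (1/4)*(-20) = -5)
L(P) = -5*sqrt(P)
sqrt(L(-295) + (-279 + 284)*(-331)) = sqrt(-5*I*sqrt(295) + (-279 + 284)*(-331)) = sqrt(-5*I*sqrt(295) + 5*(-331)) = sqrt(-5*I*sqrt(295) - 1655) = sqrt(-1655 - 5*I*sqrt(295))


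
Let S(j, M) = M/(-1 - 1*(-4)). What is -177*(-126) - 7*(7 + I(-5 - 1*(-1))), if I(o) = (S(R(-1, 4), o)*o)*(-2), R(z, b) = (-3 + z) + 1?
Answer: 66983/3 ≈ 22328.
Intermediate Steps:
R(z, b) = -2 + z
S(j, M) = M/3 (S(j, M) = M/(-1 + 4) = M/3)
I(o) = -2*o²/3 (I(o) = ((o/3)*o)*(-2) = (o²/3)*(-2) = -2*o²/3)
-177*(-126) - 7*(7 + I(-5 - 1*(-1))) = -177*(-126) - 7*(7 - 2*(-5 - 1*(-1))²/3) = 22302 - 7*(7 - 2*(-5 + 1)²/3) = 22302 - 7*(7 - ⅔*(-4)²) = 22302 - 7*(7 - ⅔*16) = 22302 - 7*(7 - 32/3) = 22302 - 7*(-11/3) = 22302 + 77/3 = 66983/3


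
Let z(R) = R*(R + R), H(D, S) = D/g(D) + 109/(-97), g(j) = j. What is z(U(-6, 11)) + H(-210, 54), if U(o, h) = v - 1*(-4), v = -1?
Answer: 1734/97 ≈ 17.876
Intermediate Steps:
U(o, h) = 3 (U(o, h) = -1 - 1*(-4) = -1 + 4 = 3)
H(D, S) = -12/97 (H(D, S) = D/D + 109/(-97) = 1 + 109*(-1/97) = 1 - 109/97 = -12/97)
z(R) = 2*R² (z(R) = R*(2*R) = 2*R²)
z(U(-6, 11)) + H(-210, 54) = 2*3² - 12/97 = 2*9 - 12/97 = 18 - 12/97 = 1734/97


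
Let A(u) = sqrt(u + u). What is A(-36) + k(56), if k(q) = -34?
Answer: -34 + 6*I*sqrt(2) ≈ -34.0 + 8.4853*I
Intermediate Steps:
A(u) = sqrt(2)*sqrt(u) (A(u) = sqrt(2*u) = sqrt(2)*sqrt(u))
A(-36) + k(56) = sqrt(2)*sqrt(-36) - 34 = sqrt(2)*(6*I) - 34 = 6*I*sqrt(2) - 34 = -34 + 6*I*sqrt(2)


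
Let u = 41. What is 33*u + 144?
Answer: 1497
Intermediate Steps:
33*u + 144 = 33*41 + 144 = 1353 + 144 = 1497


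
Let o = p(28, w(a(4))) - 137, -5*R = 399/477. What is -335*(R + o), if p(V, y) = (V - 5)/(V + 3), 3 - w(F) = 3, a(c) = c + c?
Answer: 225267601/4929 ≈ 45703.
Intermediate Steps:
a(c) = 2*c
w(F) = 0 (w(F) = 3 - 1*3 = 3 - 3 = 0)
p(V, y) = (-5 + V)/(3 + V)
R = -133/795 (R = -399/(5*477) = -1/5*133/159 = -133/795 ≈ -0.16730)
o = -4224/31 (o = (-5 + 28)/(3 + 28) - 137 = 23/31 - 137 = -4224/31 ≈ -136.26)
-335*(R + o) = -335*(-133/795 - 4224/31) = -335*(-3362203/24645) = 225267601/4929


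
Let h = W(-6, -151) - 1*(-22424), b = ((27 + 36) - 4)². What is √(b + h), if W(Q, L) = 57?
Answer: √25962 ≈ 161.13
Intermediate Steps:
b = 3481 (b = (63 - 4)² = 59² = 3481)
h = 22481 (h = 57 - 1*(-22424) = 57 + 22424 = 22481)
√(b + h) = √(3481 + 22481) = √25962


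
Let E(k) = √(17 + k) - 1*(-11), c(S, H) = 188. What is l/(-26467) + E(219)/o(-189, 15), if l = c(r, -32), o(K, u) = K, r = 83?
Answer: -46667/714609 - 2*√59/189 ≈ -0.14659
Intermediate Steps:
l = 188
E(k) = 11 + √(17 + k) (E(k) = √(17 + k) + 11 = 11 + √(17 + k))
l/(-26467) + E(219)/o(-189, 15) = 188/(-26467) + (11 + √(17 + 219))/(-189) = 188*(-1/26467) + (11 + √236)*(-1/189) = -188/26467 + (11 + 2*√59)*(-1/189) = -188/26467 + (-11/189 - 2*√59/189) = -46667/714609 - 2*√59/189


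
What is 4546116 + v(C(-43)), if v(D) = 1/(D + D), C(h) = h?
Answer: 390965975/86 ≈ 4.5461e+6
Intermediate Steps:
v(D) = 1/(2*D)
4546116 + v(C(-43)) = 4546116 + (½)/(-43) = 4546116 + (½)*(-1/43) = 4546116 - 1/86 = 390965975/86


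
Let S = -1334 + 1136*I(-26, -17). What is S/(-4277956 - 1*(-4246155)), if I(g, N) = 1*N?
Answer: 20646/31801 ≈ 0.64923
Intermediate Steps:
I(g, N) = N
S = -20646 (S = -1334 + 1136*(-17) = -1334 - 19312 = -20646)
S/(-4277956 - 1*(-4246155)) = -20646/(-4277956 - 1*(-4246155)) = -20646/(-4277956 + 4246155) = -20646/(-31801) = -20646*(-1/31801) = 20646/31801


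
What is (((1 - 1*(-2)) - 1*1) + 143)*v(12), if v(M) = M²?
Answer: 20880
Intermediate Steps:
(((1 - 1*(-2)) - 1*1) + 143)*v(12) = (((1 - 1*(-2)) - 1*1) + 143)*12² = (((1 + 2) - 1) + 143)*144 = ((3 - 1) + 143)*144 = (2 + 143)*144 = 145*144 = 20880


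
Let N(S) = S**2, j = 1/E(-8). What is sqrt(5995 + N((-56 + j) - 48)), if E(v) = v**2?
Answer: sqrt(68844545)/64 ≈ 129.64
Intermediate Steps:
j = 1/64 (j = 1/((-8)**2) = 1/64 ≈ 0.015625)
sqrt(5995 + N((-56 + j) - 48)) = sqrt(5995 + ((-56 + 1/64) - 48)**2) = sqrt(5995 + (-3583/64 - 48)**2) = sqrt(5995 + (-6655/64)**2) = sqrt(5995 + 44289025/4096) = sqrt(68844545/4096) = sqrt(68844545)/64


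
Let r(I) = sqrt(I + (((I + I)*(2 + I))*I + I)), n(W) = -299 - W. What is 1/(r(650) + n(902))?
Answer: 1201/549498899 + 6510*sqrt(13)/549498899 ≈ 4.4901e-5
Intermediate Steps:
r(I) = sqrt(2*I + 2*I**2*(2 + I)) (r(I) = sqrt(I + (((2*I)*(2 + I))*I + I)) = sqrt(I + ((2*I*(2 + I))*I + I)) = sqrt(I + (2*I**2*(2 + I) + I)) = sqrt(I + (I + 2*I**2*(2 + I))) = sqrt(2*I + 2*I**2*(2 + I)))
1/(r(650) + n(902)) = 1/(sqrt(2)*sqrt(650*(1 + 650**2 + 2*650)) + (-299 - 1*902)) = 1/(sqrt(2)*sqrt(650*(1 + 422500 + 1300)) + (-299 - 902)) = 1/(sqrt(2)*sqrt(650*423801) - 1201) = 1/(sqrt(2)*sqrt(275470650) - 1201) = 1/(sqrt(2)*(3255*sqrt(26)) - 1201) = 1/(6510*sqrt(13) - 1201) = 1/(-1201 + 6510*sqrt(13))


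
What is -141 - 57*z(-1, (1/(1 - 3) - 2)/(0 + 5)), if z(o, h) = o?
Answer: -84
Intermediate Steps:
-141 - 57*z(-1, (1/(1 - 3) - 2)/(0 + 5)) = -141 - 57*(-1) = -141 + 57 = -84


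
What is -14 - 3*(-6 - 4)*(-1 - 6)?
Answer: -224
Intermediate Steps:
-14 - 3*(-6 - 4)*(-1 - 6) = -14 - (-30)*(-7) = -14 - 3*70 = -14 - 210 = -224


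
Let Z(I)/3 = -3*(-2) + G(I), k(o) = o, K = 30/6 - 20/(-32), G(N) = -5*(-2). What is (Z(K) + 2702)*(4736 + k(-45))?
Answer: 12900250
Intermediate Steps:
G(N) = 10
K = 45/8 (K = 30*(⅙) - 20*(-1/32) = 5 + 5/8 = 45/8 ≈ 5.6250)
Z(I) = 48 (Z(I) = 3*(-3*(-2) + 10) = 3*(6 + 10) = 3*16 = 48)
(Z(K) + 2702)*(4736 + k(-45)) = (48 + 2702)*(4736 - 45) = 2750*4691 = 12900250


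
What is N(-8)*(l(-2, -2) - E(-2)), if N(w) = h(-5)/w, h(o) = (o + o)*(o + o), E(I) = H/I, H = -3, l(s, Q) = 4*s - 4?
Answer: 675/4 ≈ 168.75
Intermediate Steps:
l(s, Q) = -4 + 4*s
E(I) = -3/I
h(o) = 4*o² (h(o) = (2*o)*(2*o) = 4*o²)
N(w) = 100/w (N(w) = (4*(-5)²)/w = (4*25)/w = 100/w)
N(-8)*(l(-2, -2) - E(-2)) = (100/(-8))*((-4 + 4*(-2)) - (-3)/(-2)) = (100*(-⅛))*((-4 - 8) - (-3)*(-1)/2) = -25*(-12 - 1*3/2)/2 = -25*(-12 - 3/2)/2 = -25/2*(-27/2) = 675/4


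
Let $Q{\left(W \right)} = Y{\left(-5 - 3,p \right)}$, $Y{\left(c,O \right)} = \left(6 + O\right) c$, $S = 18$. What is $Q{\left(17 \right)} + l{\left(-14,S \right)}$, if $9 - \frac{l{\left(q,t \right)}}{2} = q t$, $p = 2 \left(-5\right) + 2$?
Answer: $538$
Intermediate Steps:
$p = -8$ ($p = -10 + 2 = -8$)
$Y{\left(c,O \right)} = c \left(6 + O\right)$
$Q{\left(W \right)} = 16$ ($Q{\left(W \right)} = \left(-5 - 3\right) \left(6 - 8\right) = \left(-5 - 3\right) \left(-2\right) = \left(-8\right) \left(-2\right) = 16$)
$l{\left(q,t \right)} = 18 - 2 q t$
$Q{\left(17 \right)} + l{\left(-14,S \right)} = 16 - \left(-18 - 504\right) = 16 + \left(18 + 504\right) = 16 + 522 = 538$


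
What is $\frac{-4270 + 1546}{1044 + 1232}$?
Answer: $- \frac{681}{569} \approx -1.1968$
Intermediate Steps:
$\frac{-4270 + 1546}{1044 + 1232} = - \frac{2724}{2276} = \left(-2724\right) \frac{1}{2276} = - \frac{681}{569}$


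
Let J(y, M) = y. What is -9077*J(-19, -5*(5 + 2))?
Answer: 172463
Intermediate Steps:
-9077*J(-19, -5*(5 + 2)) = -9077*(-19) = 172463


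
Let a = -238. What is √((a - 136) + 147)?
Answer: I*√227 ≈ 15.067*I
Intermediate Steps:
√((a - 136) + 147) = √((-238 - 136) + 147) = √(-374 + 147) = √(-227) = I*√227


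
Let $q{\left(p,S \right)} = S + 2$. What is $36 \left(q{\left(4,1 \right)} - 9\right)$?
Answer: $-216$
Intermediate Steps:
$q{\left(p,S \right)} = 2 + S$
$36 \left(q{\left(4,1 \right)} - 9\right) = 36 \left(\left(2 + 1\right) - 9\right) = 36 \left(3 - 9\right) = 36 \left(-6\right) = -216$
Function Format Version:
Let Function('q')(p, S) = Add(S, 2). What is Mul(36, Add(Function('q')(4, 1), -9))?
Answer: -216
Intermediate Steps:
Function('q')(p, S) = Add(2, S)
Mul(36, Add(Function('q')(4, 1), -9)) = Mul(36, Add(Add(2, 1), -9)) = Mul(36, Add(3, -9)) = Mul(36, -6) = -216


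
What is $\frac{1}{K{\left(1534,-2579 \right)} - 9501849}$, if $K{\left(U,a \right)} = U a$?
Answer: $- \frac{1}{13458035} \approx -7.4305 \cdot 10^{-8}$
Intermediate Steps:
$\frac{1}{K{\left(1534,-2579 \right)} - 9501849} = \frac{1}{1534 \left(-2579\right) - 9501849} = \frac{1}{-3956186 - 9501849} = \frac{1}{-13458035} = - \frac{1}{13458035}$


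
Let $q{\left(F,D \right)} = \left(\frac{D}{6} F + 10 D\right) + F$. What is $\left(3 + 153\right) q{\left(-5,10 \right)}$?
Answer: $13520$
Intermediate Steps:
$q{\left(F,D \right)} = F + 10 D + \frac{D F}{6}$ ($q{\left(F,D \right)} = \left(D \frac{1}{6} F + 10 D\right) + F = \left(\frac{D}{6} F + 10 D\right) + F = \left(\frac{D F}{6} + 10 D\right) + F = \left(10 D + \frac{D F}{6}\right) + F = F + 10 D + \frac{D F}{6}$)
$\left(3 + 153\right) q{\left(-5,10 \right)} = \left(3 + 153\right) \left(-5 + 10 \cdot 10 + \frac{1}{6} \cdot 10 \left(-5\right)\right) = 156 \left(-5 + 100 - \frac{25}{3}\right) = 156 \cdot \frac{260}{3} = 13520$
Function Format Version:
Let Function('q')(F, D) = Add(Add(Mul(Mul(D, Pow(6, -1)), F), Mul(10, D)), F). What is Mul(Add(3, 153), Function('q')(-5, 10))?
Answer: 13520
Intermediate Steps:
Function('q')(F, D) = Add(F, Mul(10, D), Mul(Rational(1, 6), D, F)) (Function('q')(F, D) = Add(Add(Mul(Mul(D, Rational(1, 6)), F), Mul(10, D)), F) = Add(Add(Mul(Mul(Rational(1, 6), D), F), Mul(10, D)), F) = Add(Add(Mul(Rational(1, 6), D, F), Mul(10, D)), F) = Add(Add(Mul(10, D), Mul(Rational(1, 6), D, F)), F) = Add(F, Mul(10, D), Mul(Rational(1, 6), D, F)))
Mul(Add(3, 153), Function('q')(-5, 10)) = Mul(Add(3, 153), Add(-5, Mul(10, 10), Mul(Rational(1, 6), 10, -5))) = Mul(156, Add(-5, 100, Rational(-25, 3))) = Mul(156, Rational(260, 3)) = 13520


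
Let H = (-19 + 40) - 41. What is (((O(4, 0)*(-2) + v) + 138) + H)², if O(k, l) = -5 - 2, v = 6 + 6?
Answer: 20736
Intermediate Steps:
v = 12
O(k, l) = -7
H = -20 (H = 21 - 41 = -20)
(((O(4, 0)*(-2) + v) + 138) + H)² = (((-7*(-2) + 12) + 138) - 20)² = (((14 + 12) + 138) - 20)² = ((26 + 138) - 20)² = (164 - 20)² = 144² = 20736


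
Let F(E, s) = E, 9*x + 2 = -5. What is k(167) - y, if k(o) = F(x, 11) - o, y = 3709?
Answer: -34891/9 ≈ -3876.8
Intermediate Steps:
x = -7/9 (x = -2/9 + (⅑)*(-5) = -2/9 - 5/9 = -7/9 ≈ -0.77778)
k(o) = -7/9 - o
k(167) - y = (-7/9 - 1*167) - 1*3709 = (-7/9 - 167) - 3709 = -1510/9 - 3709 = -34891/9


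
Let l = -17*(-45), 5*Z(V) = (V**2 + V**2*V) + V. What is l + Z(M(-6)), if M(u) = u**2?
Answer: 51813/5 ≈ 10363.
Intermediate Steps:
Z(V) = V/5 + V**2/5 + V**3/5 (Z(V) = ((V**2 + V**2*V) + V)/5 = ((V**2 + V**3) + V)/5 = (V + V**2 + V**3)/5 = V/5 + V**2/5 + V**3/5)
l = 765
l + Z(M(-6)) = 765 + (1/5)*(-6)**2*(1 + (-6)**2 + ((-6)**2)**2) = 765 + (1/5)*36*(1 + 36 + 36**2) = 765 + (1/5)*36*(1 + 36 + 1296) = 765 + (1/5)*36*1333 = 765 + 47988/5 = 51813/5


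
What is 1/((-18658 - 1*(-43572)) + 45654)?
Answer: 1/70568 ≈ 1.4171e-5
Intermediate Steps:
1/((-18658 - 1*(-43572)) + 45654) = 1/((-18658 + 43572) + 45654) = 1/(24914 + 45654) = 1/70568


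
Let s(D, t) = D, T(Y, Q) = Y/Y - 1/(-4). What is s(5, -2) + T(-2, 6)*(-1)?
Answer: 15/4 ≈ 3.7500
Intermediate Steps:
T(Y, Q) = 5/4 (T(Y, Q) = 1 - 1*(-¼) = 1 + ¼ = 5/4)
s(5, -2) + T(-2, 6)*(-1) = 5 + (5/4)*(-1) = 5 - 5/4 = 15/4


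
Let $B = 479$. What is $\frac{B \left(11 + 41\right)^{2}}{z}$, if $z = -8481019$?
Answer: $- \frac{1295216}{8481019} \approx -0.15272$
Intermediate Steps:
$\frac{B \left(11 + 41\right)^{2}}{z} = \frac{479 \left(11 + 41\right)^{2}}{-8481019} = 479 \cdot 52^{2} \left(- \frac{1}{8481019}\right) = 479 \cdot 2704 \left(- \frac{1}{8481019}\right) = 1295216 \left(- \frac{1}{8481019}\right) = - \frac{1295216}{8481019}$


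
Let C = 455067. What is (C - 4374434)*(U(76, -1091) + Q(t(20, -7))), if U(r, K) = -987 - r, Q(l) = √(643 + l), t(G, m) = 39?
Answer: 4166287121 - 3919367*√682 ≈ 4.0639e+9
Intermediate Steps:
(C - 4374434)*(U(76, -1091) + Q(t(20, -7))) = (455067 - 4374434)*((-987 - 1*76) + √(643 + 39)) = -3919367*((-987 - 76) + √682) = -3919367*(-1063 + √682) = 4166287121 - 3919367*√682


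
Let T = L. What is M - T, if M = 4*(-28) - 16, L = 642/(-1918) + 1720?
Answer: -1771911/959 ≈ -1847.7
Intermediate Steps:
L = 1649159/959 (L = 642*(-1/1918) + 1720 = -321/959 + 1720 = 1649159/959 ≈ 1719.7)
M = -128 (M = -112 - 16 = -128)
T = 1649159/959 ≈ 1719.7
M - T = -128 - 1*1649159/959 = -128 - 1649159/959 = -1771911/959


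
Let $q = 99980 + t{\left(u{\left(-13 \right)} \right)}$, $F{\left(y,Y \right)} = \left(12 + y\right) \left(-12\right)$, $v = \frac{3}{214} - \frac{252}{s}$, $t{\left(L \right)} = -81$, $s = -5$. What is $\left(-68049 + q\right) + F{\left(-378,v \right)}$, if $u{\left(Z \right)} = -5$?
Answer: $36242$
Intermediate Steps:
$v = \frac{53943}{1070}$ ($v = \frac{3}{214} - \frac{252}{-5} = 3 \cdot \frac{1}{214} - - \frac{252}{5} = \frac{3}{214} + \frac{252}{5} = \frac{53943}{1070} \approx 50.414$)
$F{\left(y,Y \right)} = -144 - 12 y$
$q = 99899$ ($q = 99980 - 81 = 99899$)
$\left(-68049 + q\right) + F{\left(-378,v \right)} = \left(-68049 + 99899\right) - -4392 = 31850 + \left(-144 + 4536\right) = 31850 + 4392 = 36242$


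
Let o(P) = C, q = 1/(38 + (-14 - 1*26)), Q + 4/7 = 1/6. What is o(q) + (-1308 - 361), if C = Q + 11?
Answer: -69653/42 ≈ -1658.4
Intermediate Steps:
Q = -17/42 (Q = -4/7 + 1/6 = -4/7 + ⅙ = -17/42 ≈ -0.40476)
q = -½ (q = 1/(38 + (-14 - 26)) = 1/(38 - 40) = 1/(-2) = -½ ≈ -0.50000)
C = 445/42 (C = -17/42 + 11 = 445/42 ≈ 10.595)
o(P) = 445/42
o(q) + (-1308 - 361) = 445/42 + (-1308 - 361) = 445/42 - 1669 = -69653/42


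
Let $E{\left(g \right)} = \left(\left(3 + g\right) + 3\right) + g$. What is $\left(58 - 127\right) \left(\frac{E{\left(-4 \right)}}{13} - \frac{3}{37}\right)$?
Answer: $\frac{7797}{481} \approx 16.21$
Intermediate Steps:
$E{\left(g \right)} = 6 + 2 g$ ($E{\left(g \right)} = \left(6 + g\right) + g = 6 + 2 g$)
$\left(58 - 127\right) \left(\frac{E{\left(-4 \right)}}{13} - \frac{3}{37}\right) = \left(58 - 127\right) \left(\frac{6 + 2 \left(-4\right)}{13} - \frac{3}{37}\right) = - 69 \left(\left(6 - 8\right) \frac{1}{13} - \frac{3}{37}\right) = - 69 \left(\left(-2\right) \frac{1}{13} - \frac{3}{37}\right) = - 69 \left(- \frac{2}{13} - \frac{3}{37}\right) = \left(-69\right) \left(- \frac{113}{481}\right) = \frac{7797}{481}$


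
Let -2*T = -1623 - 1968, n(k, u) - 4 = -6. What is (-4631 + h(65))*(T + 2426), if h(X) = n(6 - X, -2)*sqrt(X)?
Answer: -39099533/2 - 8443*sqrt(65) ≈ -1.9618e+7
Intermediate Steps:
n(k, u) = -2 (n(k, u) = 4 - 6 = -2)
T = 3591/2 (T = -(-1623 - 1968)/2 = -1/2*(-3591) = 3591/2 ≈ 1795.5)
h(X) = -2*sqrt(X)
(-4631 + h(65))*(T + 2426) = (-4631 - 2*sqrt(65))*(3591/2 + 2426) = (-4631 - 2*sqrt(65))*(8443/2) = -39099533/2 - 8443*sqrt(65)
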